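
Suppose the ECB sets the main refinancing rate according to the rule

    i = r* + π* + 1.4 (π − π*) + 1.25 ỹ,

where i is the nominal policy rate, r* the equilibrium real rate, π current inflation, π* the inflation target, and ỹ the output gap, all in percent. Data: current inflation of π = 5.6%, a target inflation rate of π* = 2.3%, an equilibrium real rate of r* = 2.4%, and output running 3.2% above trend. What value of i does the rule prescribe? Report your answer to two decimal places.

13.32%

Output 3.2% above potential → ỹ = 3.2.
i = 2.4 + 2.3 + 1.4 × (5.6 − 2.3) + 1.25 × 3.2
   = 2.4 + 2.3 + 4.62 + 4 = 13.32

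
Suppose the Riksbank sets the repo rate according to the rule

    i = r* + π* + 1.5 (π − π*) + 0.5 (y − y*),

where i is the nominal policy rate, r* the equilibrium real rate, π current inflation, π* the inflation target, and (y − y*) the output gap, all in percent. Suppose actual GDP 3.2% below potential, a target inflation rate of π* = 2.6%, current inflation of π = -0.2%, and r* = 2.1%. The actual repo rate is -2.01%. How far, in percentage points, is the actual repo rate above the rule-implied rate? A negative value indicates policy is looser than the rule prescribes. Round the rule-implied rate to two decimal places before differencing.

-0.91 pp

Output 3.2% below potential → (y − y*) = -3.2.
i = 2.1 + 2.6 + 1.5 × (-0.2 − 2.6) + 0.5 × (-3.2)
   = 2.1 + 2.6 − 4.2 − 1.6 = -1.10
Deviation = -2.01 − (-1.10) = -0.91 pp.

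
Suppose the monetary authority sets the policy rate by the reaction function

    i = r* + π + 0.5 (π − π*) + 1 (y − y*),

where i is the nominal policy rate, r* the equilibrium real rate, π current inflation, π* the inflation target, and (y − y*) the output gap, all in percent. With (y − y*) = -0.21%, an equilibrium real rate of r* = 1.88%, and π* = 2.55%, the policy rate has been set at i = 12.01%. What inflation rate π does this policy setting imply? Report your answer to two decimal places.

7.74%

Collecting π: i = r* + (1 + 0.5) π − 0.5 π* + 1 (y − y*)
1.5 π = 12.01 − 1.88 + 0.5 × 2.55 − 1 × (-0.21) = 11.615
π = 11.615 / 1.5 = 7.74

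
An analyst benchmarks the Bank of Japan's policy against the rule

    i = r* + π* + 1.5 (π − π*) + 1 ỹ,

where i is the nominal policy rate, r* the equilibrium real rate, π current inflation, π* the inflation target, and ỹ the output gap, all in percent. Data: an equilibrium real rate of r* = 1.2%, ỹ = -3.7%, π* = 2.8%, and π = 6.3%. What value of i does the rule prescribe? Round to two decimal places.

i = 1.2 + 2.8 + 1.5 × (6.3 − 2.8) + 1 × (-3.7)
   = 1.2 + 2.8 + 5.25 − 3.7 = 5.55

5.55%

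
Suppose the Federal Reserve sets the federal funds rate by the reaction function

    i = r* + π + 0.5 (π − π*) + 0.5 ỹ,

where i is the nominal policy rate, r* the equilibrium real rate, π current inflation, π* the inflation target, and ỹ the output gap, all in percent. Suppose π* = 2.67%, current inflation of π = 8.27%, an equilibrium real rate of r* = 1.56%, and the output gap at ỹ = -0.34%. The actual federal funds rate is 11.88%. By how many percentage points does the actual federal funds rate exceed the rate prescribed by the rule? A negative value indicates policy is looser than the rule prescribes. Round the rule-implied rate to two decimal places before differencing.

i = 1.56 + 8.27 + 0.5 × (8.27 − 2.67) + 0.5 × (-0.34)
   = 1.56 + 8.27 + 2.8 − 0.17 = 12.46
Deviation = 11.88 − 12.46 = -0.58 pp.

-0.58 pp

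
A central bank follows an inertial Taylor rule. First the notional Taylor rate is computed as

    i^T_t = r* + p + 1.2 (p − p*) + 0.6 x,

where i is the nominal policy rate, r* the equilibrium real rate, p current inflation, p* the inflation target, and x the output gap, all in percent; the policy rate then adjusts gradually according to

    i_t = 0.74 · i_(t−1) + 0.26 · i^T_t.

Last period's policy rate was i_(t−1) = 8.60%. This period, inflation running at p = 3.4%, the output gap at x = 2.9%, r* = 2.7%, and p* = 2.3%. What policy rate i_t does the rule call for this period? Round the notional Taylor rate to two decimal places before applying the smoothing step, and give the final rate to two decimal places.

i^T_t = 2.7 + 3.4 + 1.2 × (3.4 − 2.3) + 0.6 × 2.9
   = 2.7 + 3.4 + 1.32 + 1.74 = 9.16
i_t = 0.74 × 8.60 + 0.26 × 9.16 = 6.364 + 2.3816 = 8.75

8.75%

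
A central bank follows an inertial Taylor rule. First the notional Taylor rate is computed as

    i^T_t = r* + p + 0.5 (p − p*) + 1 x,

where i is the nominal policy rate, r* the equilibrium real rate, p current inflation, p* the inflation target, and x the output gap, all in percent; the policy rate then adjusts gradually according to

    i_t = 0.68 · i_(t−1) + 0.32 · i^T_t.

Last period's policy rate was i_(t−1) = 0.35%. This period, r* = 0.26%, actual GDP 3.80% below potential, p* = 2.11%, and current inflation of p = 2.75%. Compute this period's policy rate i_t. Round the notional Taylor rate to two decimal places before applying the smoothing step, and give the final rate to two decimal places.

0.09%

Output 3.80% below potential → x = -3.80.
i^T_t = 0.26 + 2.75 + 0.5 × (2.75 − 2.11) + 1 × (-3.80)
   = 0.26 + 2.75 + 0.32 − 3.8 = -0.47
i_t = 0.68 × 0.35 + 0.32 × (-0.47) = 0.238 − 0.1504 = 0.09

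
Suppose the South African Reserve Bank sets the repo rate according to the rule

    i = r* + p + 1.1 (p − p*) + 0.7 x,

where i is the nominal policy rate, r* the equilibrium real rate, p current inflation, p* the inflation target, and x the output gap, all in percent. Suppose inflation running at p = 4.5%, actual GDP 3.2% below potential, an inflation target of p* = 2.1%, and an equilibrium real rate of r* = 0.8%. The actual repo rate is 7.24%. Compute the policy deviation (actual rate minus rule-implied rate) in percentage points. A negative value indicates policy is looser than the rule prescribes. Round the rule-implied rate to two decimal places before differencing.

Output 3.2% below potential → x = -3.2.
i = 0.8 + 4.5 + 1.1 × (4.5 − 2.1) + 0.7 × (-3.2)
   = 0.8 + 4.5 + 2.64 − 2.24 = 5.70
Deviation = 7.24 − 5.70 = 1.54 pp.

1.54 pp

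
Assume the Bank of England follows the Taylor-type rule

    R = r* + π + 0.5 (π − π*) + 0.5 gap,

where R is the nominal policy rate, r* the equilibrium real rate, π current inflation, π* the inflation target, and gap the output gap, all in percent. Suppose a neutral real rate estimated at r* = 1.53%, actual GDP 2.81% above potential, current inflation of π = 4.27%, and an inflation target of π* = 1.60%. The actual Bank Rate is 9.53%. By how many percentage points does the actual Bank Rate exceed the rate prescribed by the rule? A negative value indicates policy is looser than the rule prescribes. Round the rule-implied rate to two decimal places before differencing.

0.99 pp

Output 2.81% above potential → gap = 2.81.
R = 1.53 + 4.27 + 0.5 × (4.27 − 1.60) + 0.5 × 2.81
   = 1.53 + 4.27 + 1.335 + 1.405 = 8.54
Deviation = 9.53 − 8.54 = 0.99 pp.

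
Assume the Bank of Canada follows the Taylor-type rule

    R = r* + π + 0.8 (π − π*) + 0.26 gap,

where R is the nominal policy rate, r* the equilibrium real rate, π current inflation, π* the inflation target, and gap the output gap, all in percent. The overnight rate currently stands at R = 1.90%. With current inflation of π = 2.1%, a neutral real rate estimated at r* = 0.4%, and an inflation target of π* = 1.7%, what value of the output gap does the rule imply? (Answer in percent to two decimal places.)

-3.54%

0.26 gap = 1.90 − 0.4 − 2.1 − 0.8 × (2.1 − 1.7) = -0.92
gap = -0.92 / 0.26 = -3.54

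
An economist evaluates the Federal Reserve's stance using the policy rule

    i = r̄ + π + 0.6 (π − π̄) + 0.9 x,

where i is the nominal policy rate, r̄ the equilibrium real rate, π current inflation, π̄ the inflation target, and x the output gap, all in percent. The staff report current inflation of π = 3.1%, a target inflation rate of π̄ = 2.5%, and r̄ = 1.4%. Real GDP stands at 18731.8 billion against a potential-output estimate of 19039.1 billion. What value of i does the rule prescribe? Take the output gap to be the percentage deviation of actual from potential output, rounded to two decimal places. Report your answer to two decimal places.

Output gap = 100 × (18731.8 − 19039.1) / 19039.1 = -1.61%.
i = 1.40 + 3.10 + 0.6 × (3.10 − 2.50) + 0.9 × (-1.61)
   = 1.40 + 3.1 + 0.36 − 1.449 = 3.41

3.41%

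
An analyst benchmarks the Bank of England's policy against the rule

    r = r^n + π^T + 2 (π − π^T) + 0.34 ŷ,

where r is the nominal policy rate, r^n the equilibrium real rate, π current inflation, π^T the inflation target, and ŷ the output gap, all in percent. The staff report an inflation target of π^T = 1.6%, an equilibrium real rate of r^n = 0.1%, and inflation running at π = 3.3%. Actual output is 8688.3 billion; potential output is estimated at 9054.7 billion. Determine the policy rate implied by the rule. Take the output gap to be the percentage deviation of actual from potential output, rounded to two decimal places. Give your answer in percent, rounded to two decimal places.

3.72%

Output gap = 100 × (8688.3 − 9054.7) / 9054.7 = -4.05%.
r = 0.10 + 1.60 + 2 × (3.30 − 1.60) + 0.34 × (-4.05)
   = 0.10 + 1.6 + 3.4 − 1.377 = 3.72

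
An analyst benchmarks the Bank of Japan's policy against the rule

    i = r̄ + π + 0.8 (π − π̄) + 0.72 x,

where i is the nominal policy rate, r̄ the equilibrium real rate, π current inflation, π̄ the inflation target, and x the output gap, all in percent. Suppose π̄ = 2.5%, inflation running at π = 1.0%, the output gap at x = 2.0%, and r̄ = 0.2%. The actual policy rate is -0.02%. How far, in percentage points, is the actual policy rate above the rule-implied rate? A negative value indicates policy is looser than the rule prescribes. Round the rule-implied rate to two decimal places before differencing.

i = 0.2 + 1.0 + 0.8 × (1.0 − 2.5) + 0.72 × 2.0
   = 0.2 + 1 − 1.2 + 1.44 = 1.44
Deviation = -0.02 − 1.44 = -1.46 pp.

-1.46 pp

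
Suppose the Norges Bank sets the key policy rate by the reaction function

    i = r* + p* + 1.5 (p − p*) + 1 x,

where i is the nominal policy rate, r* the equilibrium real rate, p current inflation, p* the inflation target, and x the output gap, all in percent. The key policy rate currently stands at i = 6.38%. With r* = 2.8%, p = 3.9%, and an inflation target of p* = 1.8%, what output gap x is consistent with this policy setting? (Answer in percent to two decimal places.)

-1.37%

1 x = 6.38 − 2.8 − 1.8 − 1.5 × (3.9 − 1.8) = -1.37
x = -1.37 / 1 = -1.37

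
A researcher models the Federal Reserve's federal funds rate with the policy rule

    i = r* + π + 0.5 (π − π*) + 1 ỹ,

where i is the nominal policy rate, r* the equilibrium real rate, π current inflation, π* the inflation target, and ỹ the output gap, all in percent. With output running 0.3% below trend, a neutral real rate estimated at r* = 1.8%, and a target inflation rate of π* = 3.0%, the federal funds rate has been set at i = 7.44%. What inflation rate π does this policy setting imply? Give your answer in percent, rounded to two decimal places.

Output 0.3% below potential → ỹ = -0.3.
Collecting π: i = r* + (1 + 0.5) π − 0.5 π* + 1 ỹ
1.5 π = 7.44 − 1.8 + 0.5 × 3.0 − 1 × (-0.3) = 7.44
π = 7.44 / 1.5 = 4.96

4.96%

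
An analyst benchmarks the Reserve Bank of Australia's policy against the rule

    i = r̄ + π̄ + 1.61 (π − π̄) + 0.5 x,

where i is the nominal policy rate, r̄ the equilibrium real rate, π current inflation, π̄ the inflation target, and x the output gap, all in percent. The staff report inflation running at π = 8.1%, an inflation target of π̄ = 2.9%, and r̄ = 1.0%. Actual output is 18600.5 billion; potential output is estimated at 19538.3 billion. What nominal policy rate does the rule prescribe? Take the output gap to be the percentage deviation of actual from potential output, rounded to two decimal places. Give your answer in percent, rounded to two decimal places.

9.87%

Output gap = 100 × (18600.5 − 19538.3) / 19538.3 = -4.80%.
i = 1.00 + 2.90 + 1.61 × (8.10 − 2.90) + 0.5 × (-4.80)
   = 1.00 + 2.9 + 8.372 − 2.4 = 9.87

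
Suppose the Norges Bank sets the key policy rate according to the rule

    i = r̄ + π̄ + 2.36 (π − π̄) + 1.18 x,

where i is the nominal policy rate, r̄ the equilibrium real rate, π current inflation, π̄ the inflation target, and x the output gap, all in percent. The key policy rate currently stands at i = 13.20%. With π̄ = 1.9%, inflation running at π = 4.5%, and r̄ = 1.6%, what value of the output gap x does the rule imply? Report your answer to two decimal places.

1.18 x = 13.20 − 1.6 − 1.9 − 2.36 × (4.5 − 1.9) = 3.564
x = 3.564 / 1.18 = 3.02

3.02%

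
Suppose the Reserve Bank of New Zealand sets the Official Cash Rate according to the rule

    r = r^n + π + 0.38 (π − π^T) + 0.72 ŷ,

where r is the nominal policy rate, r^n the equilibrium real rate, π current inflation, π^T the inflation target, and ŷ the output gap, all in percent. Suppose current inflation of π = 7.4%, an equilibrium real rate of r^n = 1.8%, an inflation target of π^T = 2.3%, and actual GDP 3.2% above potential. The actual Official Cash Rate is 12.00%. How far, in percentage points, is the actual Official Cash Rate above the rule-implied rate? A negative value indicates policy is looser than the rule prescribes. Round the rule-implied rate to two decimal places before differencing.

-1.44 pp

Output 3.2% above potential → ŷ = 3.2.
r = 1.8 + 7.4 + 0.38 × (7.4 − 2.3) + 0.72 × 3.2
   = 1.8 + 7.4 + 1.938 + 2.304 = 13.44
Deviation = 12.00 − 13.44 = -1.44 pp.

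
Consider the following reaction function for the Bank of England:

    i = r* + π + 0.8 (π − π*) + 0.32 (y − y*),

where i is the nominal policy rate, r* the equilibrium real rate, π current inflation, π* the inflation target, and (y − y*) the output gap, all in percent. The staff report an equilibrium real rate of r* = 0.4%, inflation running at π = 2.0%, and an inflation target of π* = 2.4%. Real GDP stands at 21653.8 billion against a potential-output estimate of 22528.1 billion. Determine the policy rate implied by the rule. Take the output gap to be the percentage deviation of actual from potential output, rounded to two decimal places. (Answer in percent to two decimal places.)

0.84%

Output gap = 100 × (21653.8 − 22528.1) / 22528.1 = -3.88%.
i = 0.40 + 2.00 + 0.8 × (2.00 − 2.40) + 0.32 × (-3.88)
   = 0.40 + 2 − 0.32 − 1.2416 = 0.84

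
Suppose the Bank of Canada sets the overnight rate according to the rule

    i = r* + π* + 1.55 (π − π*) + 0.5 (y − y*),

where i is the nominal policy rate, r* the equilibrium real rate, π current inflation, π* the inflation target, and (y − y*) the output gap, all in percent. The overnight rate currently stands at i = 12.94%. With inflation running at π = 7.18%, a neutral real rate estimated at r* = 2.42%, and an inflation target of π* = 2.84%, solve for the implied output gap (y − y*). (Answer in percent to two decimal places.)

1.91%

0.5 (y − y*) = 12.94 − 2.42 − 2.84 − 1.55 × (7.18 − 2.84) = 0.953
(y − y*) = 0.953 / 0.5 = 1.91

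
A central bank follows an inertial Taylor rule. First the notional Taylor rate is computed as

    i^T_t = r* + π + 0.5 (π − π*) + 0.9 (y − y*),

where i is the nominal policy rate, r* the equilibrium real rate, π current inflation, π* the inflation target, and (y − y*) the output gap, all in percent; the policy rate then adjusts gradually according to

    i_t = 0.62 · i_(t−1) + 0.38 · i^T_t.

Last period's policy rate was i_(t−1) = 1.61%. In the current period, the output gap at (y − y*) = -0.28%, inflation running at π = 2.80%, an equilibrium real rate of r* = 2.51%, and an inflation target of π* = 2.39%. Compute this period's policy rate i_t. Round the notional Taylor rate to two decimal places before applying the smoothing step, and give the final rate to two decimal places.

3.00%

i^T_t = 2.51 + 2.80 + 0.5 × (2.80 − 2.39) + 0.9 × (-0.28)
   = 2.51 + 2.8 + 0.205 − 0.252 = 5.26
i_t = 0.62 × 1.61 + 0.38 × 5.26 = 0.9982 + 1.9988 = 3.00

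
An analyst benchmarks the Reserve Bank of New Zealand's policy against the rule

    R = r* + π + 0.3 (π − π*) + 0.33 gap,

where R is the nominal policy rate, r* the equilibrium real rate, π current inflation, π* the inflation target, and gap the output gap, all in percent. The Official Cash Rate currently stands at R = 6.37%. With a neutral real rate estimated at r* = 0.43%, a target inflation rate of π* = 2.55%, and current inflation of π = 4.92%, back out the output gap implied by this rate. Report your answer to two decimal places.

0.94%

0.33 gap = 6.37 − 0.43 − 4.92 − 0.3 × (4.92 − 2.55) = 0.309
gap = 0.309 / 0.33 = 0.94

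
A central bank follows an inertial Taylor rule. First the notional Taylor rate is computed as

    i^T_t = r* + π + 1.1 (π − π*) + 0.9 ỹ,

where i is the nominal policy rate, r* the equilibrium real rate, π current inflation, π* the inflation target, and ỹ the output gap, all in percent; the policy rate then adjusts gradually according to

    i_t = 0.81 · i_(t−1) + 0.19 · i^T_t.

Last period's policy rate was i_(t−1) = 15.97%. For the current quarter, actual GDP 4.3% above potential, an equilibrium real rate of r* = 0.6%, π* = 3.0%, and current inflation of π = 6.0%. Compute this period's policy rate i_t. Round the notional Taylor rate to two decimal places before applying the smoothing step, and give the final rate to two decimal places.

15.55%

Output 4.3% above potential → ỹ = 4.3.
i^T_t = 0.6 + 6.0 + 1.1 × (6.0 − 3.0) + 0.9 × 4.3
   = 0.6 + 6 + 3.3 + 3.87 = 13.77
i_t = 0.81 × 15.97 + 0.19 × 13.77 = 12.9357 + 2.6163 = 15.55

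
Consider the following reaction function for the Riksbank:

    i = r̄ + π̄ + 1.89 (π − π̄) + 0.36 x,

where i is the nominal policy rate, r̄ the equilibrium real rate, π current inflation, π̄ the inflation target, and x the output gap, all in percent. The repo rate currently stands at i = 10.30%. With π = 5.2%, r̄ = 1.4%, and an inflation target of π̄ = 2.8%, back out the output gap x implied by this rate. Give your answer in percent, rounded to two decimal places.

0.36 x = 10.30 − 1.4 − 2.8 − 1.89 × (5.2 − 2.8) = 1.564
x = 1.564 / 0.36 = 4.34

4.34%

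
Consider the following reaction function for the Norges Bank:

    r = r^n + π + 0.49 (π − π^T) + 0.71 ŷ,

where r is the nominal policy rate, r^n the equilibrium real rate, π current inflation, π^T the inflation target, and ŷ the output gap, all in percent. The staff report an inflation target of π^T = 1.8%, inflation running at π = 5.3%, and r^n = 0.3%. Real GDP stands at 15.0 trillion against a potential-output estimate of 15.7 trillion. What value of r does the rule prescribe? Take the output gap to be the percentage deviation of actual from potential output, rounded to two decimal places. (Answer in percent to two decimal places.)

Output gap = 100 × (15.0 − 15.7) / 15.7 = -4.46%.
r = 0.30 + 5.30 + 0.49 × (5.30 − 1.80) + 0.71 × (-4.46)
   = 0.30 + 5.3 + 1.715 − 3.1666 = 4.15

4.15%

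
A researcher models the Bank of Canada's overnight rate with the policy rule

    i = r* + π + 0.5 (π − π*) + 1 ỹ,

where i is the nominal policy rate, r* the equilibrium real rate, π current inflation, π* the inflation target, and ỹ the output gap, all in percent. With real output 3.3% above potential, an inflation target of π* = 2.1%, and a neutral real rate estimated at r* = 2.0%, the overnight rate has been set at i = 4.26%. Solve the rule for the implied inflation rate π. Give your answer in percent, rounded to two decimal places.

0.01%

Output 3.3% above potential → ỹ = 3.3.
Collecting π: i = r* + (1 + 0.5) π − 0.5 π* + 1 ỹ
1.5 π = 4.26 − 2.0 + 0.5 × 2.1 − 1 × 3.3 = 0.01
π = 0.01 / 1.5 = 0.01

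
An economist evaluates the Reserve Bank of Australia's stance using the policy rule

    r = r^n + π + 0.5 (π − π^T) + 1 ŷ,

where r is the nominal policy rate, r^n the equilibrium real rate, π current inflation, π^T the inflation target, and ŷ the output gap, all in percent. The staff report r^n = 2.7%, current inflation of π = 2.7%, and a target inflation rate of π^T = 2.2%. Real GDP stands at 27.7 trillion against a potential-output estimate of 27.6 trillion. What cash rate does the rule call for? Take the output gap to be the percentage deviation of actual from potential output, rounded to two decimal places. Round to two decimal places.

Output gap = 100 × (27.7 − 27.6) / 27.6 = 0.36%.
r = 2.70 + 2.70 + 0.5 × (2.70 − 2.20) + 1 × 0.36
   = 2.70 + 2.7 + 0.25 + 0.36 = 6.01

6.01%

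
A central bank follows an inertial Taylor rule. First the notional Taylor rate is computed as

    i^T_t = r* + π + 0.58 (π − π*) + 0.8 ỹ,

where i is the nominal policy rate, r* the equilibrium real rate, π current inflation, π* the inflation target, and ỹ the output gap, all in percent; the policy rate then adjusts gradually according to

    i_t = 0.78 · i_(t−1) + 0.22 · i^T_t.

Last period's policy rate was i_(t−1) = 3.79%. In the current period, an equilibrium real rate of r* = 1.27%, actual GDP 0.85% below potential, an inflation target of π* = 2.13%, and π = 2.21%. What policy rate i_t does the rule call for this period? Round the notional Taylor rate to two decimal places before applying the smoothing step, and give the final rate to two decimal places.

3.58%

Output 0.85% below potential → ỹ = -0.85.
i^T_t = 1.27 + 2.21 + 0.58 × (2.21 − 2.13) + 0.8 × (-0.85)
   = 1.27 + 2.21 + 0.0464 − 0.68 = 2.85
i_t = 0.78 × 3.79 + 0.22 × 2.85 = 2.9562 + 0.627 = 3.58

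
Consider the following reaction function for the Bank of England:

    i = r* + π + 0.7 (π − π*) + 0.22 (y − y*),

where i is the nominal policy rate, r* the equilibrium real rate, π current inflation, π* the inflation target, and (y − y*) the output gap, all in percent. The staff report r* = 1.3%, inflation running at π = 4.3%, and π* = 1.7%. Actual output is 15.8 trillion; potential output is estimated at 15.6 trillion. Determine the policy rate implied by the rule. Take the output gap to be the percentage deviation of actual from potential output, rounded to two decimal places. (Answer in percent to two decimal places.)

Output gap = 100 × (15.8 − 15.6) / 15.6 = 1.28%.
i = 1.30 + 4.30 + 0.7 × (4.30 − 1.70) + 0.22 × 1.28
   = 1.30 + 4.3 + 1.82 + 0.2816 = 7.70

7.70%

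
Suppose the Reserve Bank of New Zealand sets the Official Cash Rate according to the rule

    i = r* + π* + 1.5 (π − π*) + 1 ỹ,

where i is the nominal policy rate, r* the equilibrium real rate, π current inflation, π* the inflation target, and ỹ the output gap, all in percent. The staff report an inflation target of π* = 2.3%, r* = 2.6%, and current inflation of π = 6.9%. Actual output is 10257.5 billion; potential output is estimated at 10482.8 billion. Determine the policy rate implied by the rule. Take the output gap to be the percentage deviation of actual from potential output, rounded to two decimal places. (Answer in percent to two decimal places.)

Output gap = 100 × (10257.5 − 10482.8) / 10482.8 = -2.15%.
i = 2.60 + 2.30 + 1.5 × (6.90 − 2.30) + 1 × (-2.15)
   = 2.60 + 2.3 + 6.9 − 2.15 = 9.65

9.65%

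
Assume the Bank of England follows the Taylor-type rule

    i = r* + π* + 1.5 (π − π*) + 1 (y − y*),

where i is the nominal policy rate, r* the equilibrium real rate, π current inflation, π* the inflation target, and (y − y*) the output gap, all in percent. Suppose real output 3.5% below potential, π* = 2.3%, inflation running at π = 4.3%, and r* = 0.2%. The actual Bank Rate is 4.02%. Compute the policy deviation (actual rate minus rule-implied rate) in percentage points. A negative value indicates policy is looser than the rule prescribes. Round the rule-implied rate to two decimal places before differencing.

2.02 pp

Output 3.5% below potential → (y − y*) = -3.5.
i = 0.2 + 2.3 + 1.5 × (4.3 − 2.3) + 1 × (-3.5)
   = 0.2 + 2.3 + 3 − 3.5 = 2.00
Deviation = 4.02 − 2.00 = 2.02 pp.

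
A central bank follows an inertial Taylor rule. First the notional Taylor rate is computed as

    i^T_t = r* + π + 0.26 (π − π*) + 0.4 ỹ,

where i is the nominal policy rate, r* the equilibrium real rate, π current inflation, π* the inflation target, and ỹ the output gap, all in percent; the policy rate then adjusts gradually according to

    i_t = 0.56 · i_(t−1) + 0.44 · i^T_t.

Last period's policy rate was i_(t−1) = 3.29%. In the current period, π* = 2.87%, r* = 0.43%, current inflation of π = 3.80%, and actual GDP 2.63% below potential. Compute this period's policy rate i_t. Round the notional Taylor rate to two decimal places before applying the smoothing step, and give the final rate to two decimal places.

3.35%

Output 2.63% below potential → ỹ = -2.63.
i^T_t = 0.43 + 3.80 + 0.26 × (3.80 − 2.87) + 0.4 × (-2.63)
   = 0.43 + 3.8 + 0.2418 − 1.052 = 3.42
i_t = 0.56 × 3.29 + 0.44 × 3.42 = 1.8424 + 1.5048 = 3.35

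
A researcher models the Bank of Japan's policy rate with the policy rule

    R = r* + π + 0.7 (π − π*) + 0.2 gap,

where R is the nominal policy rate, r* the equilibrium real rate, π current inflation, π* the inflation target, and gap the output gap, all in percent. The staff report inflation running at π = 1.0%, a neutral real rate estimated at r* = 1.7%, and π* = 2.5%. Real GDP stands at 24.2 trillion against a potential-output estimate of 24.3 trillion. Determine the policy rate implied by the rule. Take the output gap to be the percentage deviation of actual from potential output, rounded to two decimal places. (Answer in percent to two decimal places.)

1.57%

Output gap = 100 × (24.2 − 24.3) / 24.3 = -0.41%.
R = 1.70 + 1.00 + 0.7 × (1.00 − 2.50) + 0.2 × (-0.41)
   = 1.70 + 1 − 1.05 − 0.082 = 1.57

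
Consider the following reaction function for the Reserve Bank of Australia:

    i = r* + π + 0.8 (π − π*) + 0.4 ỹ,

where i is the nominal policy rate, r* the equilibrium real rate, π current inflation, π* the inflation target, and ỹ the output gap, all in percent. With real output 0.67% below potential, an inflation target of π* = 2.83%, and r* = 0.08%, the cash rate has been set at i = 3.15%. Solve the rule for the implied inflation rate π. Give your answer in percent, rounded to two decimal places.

Output 0.67% below potential → ỹ = -0.67.
Collecting π: i = r* + (1 + 0.8) π − 0.8 π* + 0.4 ỹ
1.8 π = 3.15 − 0.08 + 0.8 × 2.83 − 0.4 × (-0.67) = 5.602
π = 5.602 / 1.8 = 3.11

3.11%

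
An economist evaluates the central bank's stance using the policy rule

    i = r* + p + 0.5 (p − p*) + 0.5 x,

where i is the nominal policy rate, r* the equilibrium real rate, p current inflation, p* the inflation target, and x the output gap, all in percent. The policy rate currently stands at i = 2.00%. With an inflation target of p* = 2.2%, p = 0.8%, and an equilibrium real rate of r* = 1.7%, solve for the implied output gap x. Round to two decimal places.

0.40%

0.5 x = 2.00 − 1.7 − 0.8 − 0.5 × (0.8 − 2.2) = 0.2
x = 0.2 / 0.5 = 0.40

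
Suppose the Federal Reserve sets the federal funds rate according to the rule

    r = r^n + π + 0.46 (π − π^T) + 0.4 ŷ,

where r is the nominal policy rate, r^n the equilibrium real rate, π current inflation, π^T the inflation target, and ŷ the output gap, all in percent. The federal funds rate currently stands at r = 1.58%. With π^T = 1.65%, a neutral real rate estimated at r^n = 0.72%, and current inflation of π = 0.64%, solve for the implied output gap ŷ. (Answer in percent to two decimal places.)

1.71%

0.4 ŷ = 1.58 − 0.72 − 0.64 − 0.46 × (0.64 − 1.65) = 0.6846
ŷ = 0.6846 / 0.4 = 1.71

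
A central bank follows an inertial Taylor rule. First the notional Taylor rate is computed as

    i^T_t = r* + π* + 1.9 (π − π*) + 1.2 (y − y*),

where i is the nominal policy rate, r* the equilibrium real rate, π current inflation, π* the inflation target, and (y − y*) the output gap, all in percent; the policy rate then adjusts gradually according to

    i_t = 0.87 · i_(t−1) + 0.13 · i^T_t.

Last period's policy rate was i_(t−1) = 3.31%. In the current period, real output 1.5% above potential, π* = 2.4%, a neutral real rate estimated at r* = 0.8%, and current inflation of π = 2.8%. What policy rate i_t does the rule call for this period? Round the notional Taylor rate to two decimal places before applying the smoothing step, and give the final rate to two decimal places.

Output 1.5% above potential → (y − y*) = 1.5.
i^T_t = 0.8 + 2.4 + 1.9 × (2.8 − 2.4) + 1.2 × 1.5
   = 0.8 + 2.4 + 0.76 + 1.8 = 5.76
i_t = 0.87 × 3.31 + 0.13 × 5.76 = 2.8797 + 0.7488 = 3.63

3.63%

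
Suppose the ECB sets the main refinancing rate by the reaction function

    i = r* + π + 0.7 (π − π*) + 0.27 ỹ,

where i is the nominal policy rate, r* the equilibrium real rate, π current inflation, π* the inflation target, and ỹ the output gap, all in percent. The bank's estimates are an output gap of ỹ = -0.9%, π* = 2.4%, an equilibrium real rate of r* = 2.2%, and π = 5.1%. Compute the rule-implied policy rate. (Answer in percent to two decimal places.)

i = 2.2 + 5.1 + 0.7 × (5.1 − 2.4) + 0.27 × (-0.9)
   = 2.2 + 5.1 + 1.89 − 0.243 = 8.95

8.95%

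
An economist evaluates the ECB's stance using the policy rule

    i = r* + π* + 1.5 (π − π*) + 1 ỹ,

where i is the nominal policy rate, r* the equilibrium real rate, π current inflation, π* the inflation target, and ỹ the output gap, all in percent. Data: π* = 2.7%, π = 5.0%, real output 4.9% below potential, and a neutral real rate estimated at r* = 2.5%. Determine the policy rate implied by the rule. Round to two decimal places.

3.75%

Output 4.9% below potential → ỹ = -4.9.
i = 2.5 + 2.7 + 1.5 × (5.0 − 2.7) + 1 × (-4.9)
   = 2.5 + 2.7 + 3.45 − 4.9 = 3.75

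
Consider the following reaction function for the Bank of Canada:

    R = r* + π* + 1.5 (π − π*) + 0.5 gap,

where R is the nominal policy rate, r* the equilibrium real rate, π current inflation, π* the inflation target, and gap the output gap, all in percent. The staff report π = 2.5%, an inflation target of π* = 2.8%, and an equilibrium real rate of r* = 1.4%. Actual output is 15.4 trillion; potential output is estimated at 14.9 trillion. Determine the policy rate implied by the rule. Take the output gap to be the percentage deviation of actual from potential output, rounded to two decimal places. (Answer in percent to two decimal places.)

5.43%

Output gap = 100 × (15.4 − 14.9) / 14.9 = 3.36%.
R = 1.40 + 2.80 + 1.5 × (2.50 − 2.80) + 0.5 × 3.36
   = 1.40 + 2.8 − 0.45 + 1.68 = 5.43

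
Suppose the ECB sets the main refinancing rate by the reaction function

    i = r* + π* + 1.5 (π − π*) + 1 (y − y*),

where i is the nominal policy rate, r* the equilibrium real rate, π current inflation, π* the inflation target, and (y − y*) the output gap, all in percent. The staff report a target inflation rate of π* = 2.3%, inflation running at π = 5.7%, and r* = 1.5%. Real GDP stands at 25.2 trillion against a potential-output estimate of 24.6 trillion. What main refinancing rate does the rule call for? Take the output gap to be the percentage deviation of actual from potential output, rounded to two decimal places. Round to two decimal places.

11.34%

Output gap = 100 × (25.2 − 24.6) / 24.6 = 2.44%.
i = 1.50 + 2.30 + 1.5 × (5.70 − 2.30) + 1 × 2.44
   = 1.50 + 2.3 + 5.1 + 2.44 = 11.34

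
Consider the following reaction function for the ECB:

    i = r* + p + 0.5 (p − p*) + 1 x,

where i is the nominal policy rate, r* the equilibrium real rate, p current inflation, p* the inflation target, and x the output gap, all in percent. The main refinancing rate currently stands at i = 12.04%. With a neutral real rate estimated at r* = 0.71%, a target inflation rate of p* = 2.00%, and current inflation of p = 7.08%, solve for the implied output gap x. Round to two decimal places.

1.71%

1 x = 12.04 − 0.71 − 7.08 − 0.5 × (7.08 − 2.00) = 1.71
x = 1.71 / 1 = 1.71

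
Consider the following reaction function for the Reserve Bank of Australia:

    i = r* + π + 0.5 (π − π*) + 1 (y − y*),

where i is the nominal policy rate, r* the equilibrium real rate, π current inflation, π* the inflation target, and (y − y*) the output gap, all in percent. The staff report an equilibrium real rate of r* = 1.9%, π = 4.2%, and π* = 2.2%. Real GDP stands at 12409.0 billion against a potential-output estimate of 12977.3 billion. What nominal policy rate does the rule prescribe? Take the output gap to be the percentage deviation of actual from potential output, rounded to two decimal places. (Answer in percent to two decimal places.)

2.72%

Output gap = 100 × (12409.0 − 12977.3) / 12977.3 = -4.38%.
i = 1.90 + 4.20 + 0.5 × (4.20 − 2.20) + 1 × (-4.38)
   = 1.90 + 4.2 + 1 − 4.38 = 2.72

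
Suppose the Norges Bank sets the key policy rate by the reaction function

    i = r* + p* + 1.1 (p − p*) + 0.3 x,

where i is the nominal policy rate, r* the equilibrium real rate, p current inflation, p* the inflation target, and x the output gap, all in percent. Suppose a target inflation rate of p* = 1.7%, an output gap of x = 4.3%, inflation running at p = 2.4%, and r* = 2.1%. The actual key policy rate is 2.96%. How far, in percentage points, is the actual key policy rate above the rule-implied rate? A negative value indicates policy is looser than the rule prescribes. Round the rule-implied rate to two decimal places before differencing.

-2.90 pp

i = 2.1 + 1.7 + 1.1 × (2.4 − 1.7) + 0.3 × 4.3
   = 2.1 + 1.7 + 0.77 + 1.29 = 5.86
Deviation = 2.96 − 5.86 = -2.90 pp.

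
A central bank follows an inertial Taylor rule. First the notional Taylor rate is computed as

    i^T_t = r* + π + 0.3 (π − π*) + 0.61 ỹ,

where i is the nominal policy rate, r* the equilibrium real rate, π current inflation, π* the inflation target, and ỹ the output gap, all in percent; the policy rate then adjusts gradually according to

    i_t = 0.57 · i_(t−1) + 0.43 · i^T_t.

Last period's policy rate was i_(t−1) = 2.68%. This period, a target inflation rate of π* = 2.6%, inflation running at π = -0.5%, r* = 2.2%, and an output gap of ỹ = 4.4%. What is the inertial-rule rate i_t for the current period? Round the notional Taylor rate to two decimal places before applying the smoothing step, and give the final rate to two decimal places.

i^T_t = 2.2 + (-0.5) + 0.3 × (-0.5 − 2.6) + 0.61 × 4.4
   = 2.2 − 0.5 − 0.93 + 2.684 = 3.45
i_t = 0.57 × 2.68 + 0.43 × 3.45 = 1.5276 + 1.4835 = 3.01

3.01%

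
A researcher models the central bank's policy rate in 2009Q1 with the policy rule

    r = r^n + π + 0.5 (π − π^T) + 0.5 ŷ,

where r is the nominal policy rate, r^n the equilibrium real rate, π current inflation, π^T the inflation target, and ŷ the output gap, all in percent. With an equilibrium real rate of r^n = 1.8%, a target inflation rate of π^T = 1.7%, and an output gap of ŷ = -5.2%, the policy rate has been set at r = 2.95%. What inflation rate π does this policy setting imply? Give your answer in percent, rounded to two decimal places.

Collecting π: r = r^n + (1 + 0.5) π − 0.5 π^T + 0.5 ŷ
1.5 π = 2.95 − 1.8 + 0.5 × 1.7 − 0.5 × (-5.2) = 4.6
π = 4.6 / 1.5 = 3.07

3.07%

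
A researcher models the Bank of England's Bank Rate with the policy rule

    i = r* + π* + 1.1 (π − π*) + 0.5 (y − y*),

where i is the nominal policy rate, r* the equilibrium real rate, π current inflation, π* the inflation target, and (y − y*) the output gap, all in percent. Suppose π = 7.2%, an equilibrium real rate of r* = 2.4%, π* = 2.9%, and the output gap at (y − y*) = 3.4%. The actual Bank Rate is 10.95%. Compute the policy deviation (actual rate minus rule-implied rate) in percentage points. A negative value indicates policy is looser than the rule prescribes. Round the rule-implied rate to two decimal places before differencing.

i = 2.4 + 2.9 + 1.1 × (7.2 − 2.9) + 0.5 × 3.4
   = 2.4 + 2.9 + 4.73 + 1.7 = 11.73
Deviation = 10.95 − 11.73 = -0.78 pp.

-0.78 pp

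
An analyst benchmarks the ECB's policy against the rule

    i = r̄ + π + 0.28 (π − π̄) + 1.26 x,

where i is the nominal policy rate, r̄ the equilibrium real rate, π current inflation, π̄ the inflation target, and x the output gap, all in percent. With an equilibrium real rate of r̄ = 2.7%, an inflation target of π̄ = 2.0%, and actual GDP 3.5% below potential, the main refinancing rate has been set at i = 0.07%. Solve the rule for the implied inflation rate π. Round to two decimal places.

Output 3.5% below potential → x = -3.5.
Collecting π: i = r̄ + (1 + 0.28) π − 0.28 π̄ + 1.26 x
1.28 π = 0.07 − 2.7 + 0.28 × 2.0 − 1.26 × (-3.5) = 2.34
π = 2.34 / 1.28 = 1.83

1.83%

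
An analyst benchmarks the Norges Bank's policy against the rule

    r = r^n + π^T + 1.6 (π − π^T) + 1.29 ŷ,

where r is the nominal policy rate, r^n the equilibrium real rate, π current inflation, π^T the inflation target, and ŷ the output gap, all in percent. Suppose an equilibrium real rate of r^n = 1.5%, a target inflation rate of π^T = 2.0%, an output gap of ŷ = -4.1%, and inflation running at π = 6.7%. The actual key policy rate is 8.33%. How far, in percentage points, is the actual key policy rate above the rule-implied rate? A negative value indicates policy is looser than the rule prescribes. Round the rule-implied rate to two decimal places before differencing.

2.60 pp

r = 1.5 + 2.0 + 1.6 × (6.7 − 2.0) + 1.29 × (-4.1)
   = 1.5 + 2 + 7.52 − 5.289 = 5.73
Deviation = 8.33 − 5.73 = 2.60 pp.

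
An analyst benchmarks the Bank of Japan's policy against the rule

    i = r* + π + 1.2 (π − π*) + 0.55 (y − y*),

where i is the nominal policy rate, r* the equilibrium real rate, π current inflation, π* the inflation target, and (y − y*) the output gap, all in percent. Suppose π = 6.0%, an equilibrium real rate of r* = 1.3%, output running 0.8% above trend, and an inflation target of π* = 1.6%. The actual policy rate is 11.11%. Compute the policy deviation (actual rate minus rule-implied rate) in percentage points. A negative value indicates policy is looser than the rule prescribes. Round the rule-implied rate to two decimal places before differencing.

-1.91 pp

Output 0.8% above potential → (y − y*) = 0.8.
i = 1.3 + 6.0 + 1.2 × (6.0 − 1.6) + 0.55 × 0.8
   = 1.3 + 6 + 5.28 + 0.44 = 13.02
Deviation = 11.11 − 13.02 = -1.91 pp.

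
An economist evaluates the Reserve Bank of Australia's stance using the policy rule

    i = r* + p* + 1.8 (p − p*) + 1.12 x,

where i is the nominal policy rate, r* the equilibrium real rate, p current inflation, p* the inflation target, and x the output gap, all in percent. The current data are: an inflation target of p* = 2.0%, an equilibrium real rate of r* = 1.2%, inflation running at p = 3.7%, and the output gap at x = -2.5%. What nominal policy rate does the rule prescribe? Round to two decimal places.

3.46%

i = 1.2 + 2.0 + 1.8 × (3.7 − 2.0) + 1.12 × (-2.5)
   = 1.2 + 2 + 3.06 − 2.8 = 3.46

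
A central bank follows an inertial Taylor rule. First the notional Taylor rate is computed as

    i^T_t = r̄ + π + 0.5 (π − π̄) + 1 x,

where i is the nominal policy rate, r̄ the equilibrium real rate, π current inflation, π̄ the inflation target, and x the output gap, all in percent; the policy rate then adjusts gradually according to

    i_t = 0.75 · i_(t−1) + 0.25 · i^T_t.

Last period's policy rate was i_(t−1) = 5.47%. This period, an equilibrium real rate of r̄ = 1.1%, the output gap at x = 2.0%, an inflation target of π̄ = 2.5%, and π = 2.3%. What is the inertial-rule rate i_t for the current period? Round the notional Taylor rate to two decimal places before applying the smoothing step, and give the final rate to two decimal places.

5.43%

i^T_t = 1.1 + 2.3 + 0.5 × (2.3 − 2.5) + 1 × 2.0
   = 1.1 + 2.3 − 0.1 + 2 = 5.30
i_t = 0.75 × 5.47 + 0.25 × 5.30 = 4.1025 + 1.325 = 5.43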